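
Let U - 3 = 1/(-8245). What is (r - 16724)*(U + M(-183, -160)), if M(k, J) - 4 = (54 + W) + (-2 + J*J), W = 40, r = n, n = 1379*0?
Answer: -3543619159896/8245 ≈ -4.2979e+8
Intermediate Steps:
n = 0
U = 24734/8245 (U = 3 + 1/(-8245) = 3 - 1/8245 = 24734/8245 ≈ 2.9999)
r = 0
M(k, J) = 96 + J**2 (M(k, J) = 4 + ((54 + 40) + (-2 + J*J)) = 4 + (94 + (-2 + J**2)) = 4 + (92 + J**2) = 96 + J**2)
(r - 16724)*(U + M(-183, -160)) = (0 - 16724)*(24734/8245 + (96 + (-160)**2)) = -16724*(24734/8245 + (96 + 25600)) = -16724*(24734/8245 + 25696) = -16724*211888254/8245 = -3543619159896/8245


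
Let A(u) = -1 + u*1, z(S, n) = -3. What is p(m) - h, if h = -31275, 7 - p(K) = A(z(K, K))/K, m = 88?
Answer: 688205/22 ≈ 31282.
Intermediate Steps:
A(u) = -1 + u
p(K) = 7 + 4/K (p(K) = 7 - (-1 - 3)/K = 7 - (-4)/K = 7 + 4/K)
p(m) - h = (7 + 4/88) - 1*(-31275) = (7 + 4*(1/88)) + 31275 = (7 + 1/22) + 31275 = 155/22 + 31275 = 688205/22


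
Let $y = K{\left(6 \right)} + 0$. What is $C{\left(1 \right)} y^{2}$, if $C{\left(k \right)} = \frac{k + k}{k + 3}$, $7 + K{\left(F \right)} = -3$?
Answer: $50$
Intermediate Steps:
$K{\left(F \right)} = -10$ ($K{\left(F \right)} = -7 - 3 = -10$)
$C{\left(k \right)} = \frac{2 k}{3 + k}$
$y = -10$ ($y = -10 + 0 = -10$)
$C{\left(1 \right)} y^{2} = 2 \cdot 1 \frac{1}{3 + 1} \left(-10\right)^{2} = 2 \cdot 1 \cdot \frac{1}{4} \cdot 100 = \frac{1}{2} \cdot 100 = 50$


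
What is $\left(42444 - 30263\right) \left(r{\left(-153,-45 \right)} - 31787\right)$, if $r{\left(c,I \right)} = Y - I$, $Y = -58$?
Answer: $-387355800$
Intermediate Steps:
$r{\left(c,I \right)} = -58 - I$
$\left(42444 - 30263\right) \left(r{\left(-153,-45 \right)} - 31787\right) = \left(42444 - 30263\right) \left(\left(-58 - -45\right) - 31787\right) = 12181 \left(\left(-58 + 45\right) - 31787\right) = 12181 \left(-13 - 31787\right) = 12181 \left(-31800\right) = -387355800$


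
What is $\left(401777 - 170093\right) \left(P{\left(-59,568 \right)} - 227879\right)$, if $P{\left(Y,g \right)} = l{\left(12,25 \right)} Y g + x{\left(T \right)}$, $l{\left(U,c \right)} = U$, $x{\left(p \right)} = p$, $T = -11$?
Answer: $-145968797256$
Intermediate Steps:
$P{\left(Y,g \right)} = -11 + 12 Y g$ ($P{\left(Y,g \right)} = 12 Y g - 11 = -11 + 12 Y g$)
$\left(401777 - 170093\right) \left(P{\left(-59,568 \right)} - 227879\right) = \left(401777 - 170093\right) \left(\left(-11 + 12 \left(-59\right) 568\right) - 227879\right) = 231684 \left(\left(-11 - 402144\right) - 227879\right) = 231684 \left(-402155 - 227879\right) = 231684 \left(-630034\right) = -145968797256$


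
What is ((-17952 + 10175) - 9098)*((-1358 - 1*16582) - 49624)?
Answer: 1140142500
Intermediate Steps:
((-17952 + 10175) - 9098)*((-1358 - 1*16582) - 49624) = (-7777 - 9098)*((-1358 - 16582) - 49624) = -16875*(-17940 - 49624) = -16875*(-67564) = 1140142500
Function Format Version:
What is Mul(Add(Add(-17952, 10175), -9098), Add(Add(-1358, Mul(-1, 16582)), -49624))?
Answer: 1140142500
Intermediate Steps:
Mul(Add(Add(-17952, 10175), -9098), Add(Add(-1358, Mul(-1, 16582)), -49624)) = Mul(Add(-7777, -9098), Add(Add(-1358, -16582), -49624)) = Mul(-16875, Add(-17940, -49624)) = Mul(-16875, -67564) = 1140142500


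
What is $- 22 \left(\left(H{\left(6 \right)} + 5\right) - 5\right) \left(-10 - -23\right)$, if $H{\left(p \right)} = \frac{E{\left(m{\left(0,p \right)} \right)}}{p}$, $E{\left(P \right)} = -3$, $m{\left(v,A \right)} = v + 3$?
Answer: $143$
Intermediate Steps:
$m{\left(v,A \right)} = 3 + v$
$H{\left(p \right)} = - \frac{3}{p}$
$- 22 \left(\left(H{\left(6 \right)} + 5\right) - 5\right) \left(-10 - -23\right) = - 22 \left(\left(- \frac{3}{6} + 5\right) - 5\right) \left(-10 - -23\right) = - 22 \left(\left(\left(-3\right) \frac{1}{6} + 5\right) - 5\right) \left(-10 + 23\right) = - 22 \left(\left(- \frac{1}{2} + 5\right) - 5\right) 13 = - 22 \left(\frac{9}{2} - 5\right) 13 = \left(-22\right) \left(- \frac{1}{2}\right) 13 = 11 \cdot 13 = 143$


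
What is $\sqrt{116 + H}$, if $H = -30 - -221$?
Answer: $\sqrt{307} \approx 17.521$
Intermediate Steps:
$H = 191$ ($H = -30 + 221 = 191$)
$\sqrt{116 + H} = \sqrt{116 + 191} = \sqrt{307}$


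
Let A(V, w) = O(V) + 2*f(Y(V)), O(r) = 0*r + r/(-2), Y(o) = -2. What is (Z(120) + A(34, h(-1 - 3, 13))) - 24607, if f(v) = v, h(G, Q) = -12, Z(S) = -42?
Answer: -24670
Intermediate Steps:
O(r) = -r/2 (O(r) = 0 + r*(-½) = 0 - r/2 = -r/2)
A(V, w) = -4 - V/2 (A(V, w) = -V/2 + 2*(-2) = -V/2 - 4 = -4 - V/2)
(Z(120) + A(34, h(-1 - 3, 13))) - 24607 = (-42 + (-4 - ½*34)) - 24607 = (-42 + (-4 - 17)) - 24607 = (-42 - 21) - 24607 = -63 - 24607 = -24670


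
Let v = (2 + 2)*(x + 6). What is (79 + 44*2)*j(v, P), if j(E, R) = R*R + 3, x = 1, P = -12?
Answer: 24549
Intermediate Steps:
v = 28 (v = (2 + 2)*(1 + 6) = 4*7 = 28)
j(E, R) = 3 + R² (j(E, R) = R² + 3 = 3 + R²)
(79 + 44*2)*j(v, P) = (79 + 44*2)*(3 + (-12)²) = (79 + 88)*(3 + 144) = 167*147 = 24549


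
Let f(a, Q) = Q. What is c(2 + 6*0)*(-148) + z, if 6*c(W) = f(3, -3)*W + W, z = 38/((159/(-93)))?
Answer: 12154/159 ≈ 76.440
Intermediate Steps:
z = -1178/53 (z = 38/((159*(-1/93))) = 38/(-53/31) = 38*(-31/53) = -1178/53 ≈ -22.226)
c(W) = -W/3 (c(W) = (-3*W + W)/6 = (-2*W)/6 = -W/3)
c(2 + 6*0)*(-148) + z = -(2 + 6*0)/3*(-148) - 1178/53 = -(2 + 0)/3*(-148) - 1178/53 = -1/3*2*(-148) - 1178/53 = -2/3*(-148) - 1178/53 = 296/3 - 1178/53 = 12154/159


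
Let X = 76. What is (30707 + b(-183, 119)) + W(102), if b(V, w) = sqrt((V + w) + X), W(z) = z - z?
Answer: 30707 + 2*sqrt(3) ≈ 30710.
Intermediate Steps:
W(z) = 0
b(V, w) = sqrt(76 + V + w) (b(V, w) = sqrt((V + w) + 76) = sqrt(76 + V + w))
(30707 + b(-183, 119)) + W(102) = (30707 + sqrt(76 - 183 + 119)) + 0 = (30707 + sqrt(12)) + 0 = (30707 + 2*sqrt(3)) + 0 = 30707 + 2*sqrt(3)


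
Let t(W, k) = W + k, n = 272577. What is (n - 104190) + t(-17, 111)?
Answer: 168481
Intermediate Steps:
(n - 104190) + t(-17, 111) = (272577 - 104190) + (-17 + 111) = 168387 + 94 = 168481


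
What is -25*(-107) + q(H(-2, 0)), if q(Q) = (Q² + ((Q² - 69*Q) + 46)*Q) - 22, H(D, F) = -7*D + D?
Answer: -4859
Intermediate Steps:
H(D, F) = -6*D
q(Q) = -22 + Q² + Q*(46 + Q² - 69*Q) (q(Q) = (Q² + (46 + Q² - 69*Q)*Q) - 22 = (Q² + Q*(46 + Q² - 69*Q)) - 22 = -22 + Q² + Q*(46 + Q² - 69*Q))
-25*(-107) + q(H(-2, 0)) = -25*(-107) + (-22 + (-6*(-2))³ - 68*(-6*(-2))² + 46*(-6*(-2))) = 2675 + (-22 + 12³ - 68*12² + 46*12) = 2675 + (-22 + 1728 - 68*144 + 552) = 2675 + (-22 + 1728 - 9792 + 552) = 2675 - 7534 = -4859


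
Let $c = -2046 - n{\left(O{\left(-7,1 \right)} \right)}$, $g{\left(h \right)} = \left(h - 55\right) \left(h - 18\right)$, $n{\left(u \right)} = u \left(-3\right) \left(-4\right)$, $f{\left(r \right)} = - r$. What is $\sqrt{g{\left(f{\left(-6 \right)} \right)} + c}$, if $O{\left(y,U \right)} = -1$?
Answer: $i \sqrt{1446} \approx 38.026 i$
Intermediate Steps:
$n{\left(u \right)} = 12 u$ ($n{\left(u \right)} = - 3 u \left(-4\right) = 12 u$)
$g{\left(h \right)} = \left(-55 + h\right) \left(-18 + h\right)$
$c = -2034$ ($c = -2046 - 12 \left(-1\right) = -2046 - -12 = -2046 + 12 = -2034$)
$\sqrt{g{\left(f{\left(-6 \right)} \right)} + c} = \sqrt{\left(990 + \left(\left(-1\right) \left(-6\right)\right)^{2} - 73 \left(\left(-1\right) \left(-6\right)\right)\right) - 2034} = \sqrt{\left(990 + 6^{2} - 438\right) - 2034} = \sqrt{\left(990 + 36 - 438\right) - 2034} = \sqrt{588 - 2034} = \sqrt{-1446} = i \sqrt{1446}$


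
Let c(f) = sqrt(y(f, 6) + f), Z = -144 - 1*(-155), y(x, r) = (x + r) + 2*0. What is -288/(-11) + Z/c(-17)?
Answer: 288/11 - 11*I*sqrt(7)/14 ≈ 26.182 - 2.0788*I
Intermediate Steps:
y(x, r) = r + x (y(x, r) = (r + x) + 0 = r + x)
Z = 11 (Z = -144 + 155 = 11)
c(f) = sqrt(6 + 2*f) (c(f) = sqrt((6 + f) + f) = sqrt(6 + 2*f))
-288/(-11) + Z/c(-17) = -288/(-11) + 11/(sqrt(6 + 2*(-17))) = -288*(-1/11) + 11/(sqrt(6 - 34)) = 288/11 + 11/(sqrt(-28)) = 288/11 + 11/((2*I*sqrt(7))) = 288/11 + 11*(-I*sqrt(7)/14) = 288/11 - 11*I*sqrt(7)/14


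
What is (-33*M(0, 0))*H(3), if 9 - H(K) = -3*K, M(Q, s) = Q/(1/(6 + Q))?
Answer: 0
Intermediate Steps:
M(Q, s) = Q*(6 + Q)
H(K) = 9 + 3*K (H(K) = 9 - (-3)*K = 9 + 3*K)
(-33*M(0, 0))*H(3) = (-0*(6 + 0))*(9 + 3*3) = (-0*6)*(9 + 9) = -33*0*18 = 0*18 = 0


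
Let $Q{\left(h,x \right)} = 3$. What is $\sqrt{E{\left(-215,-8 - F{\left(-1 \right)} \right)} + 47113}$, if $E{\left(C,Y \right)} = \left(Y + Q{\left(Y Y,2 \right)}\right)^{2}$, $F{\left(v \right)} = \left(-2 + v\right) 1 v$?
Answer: $\sqrt{47177} \approx 217.2$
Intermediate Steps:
$F{\left(v \right)} = v \left(-2 + v\right)$ ($F{\left(v \right)} = \left(-2 + v\right) v = v \left(-2 + v\right)$)
$E{\left(C,Y \right)} = \left(3 + Y\right)^{2}$ ($E{\left(C,Y \right)} = \left(Y + 3\right)^{2} = \left(3 + Y\right)^{2}$)
$\sqrt{E{\left(-215,-8 - F{\left(-1 \right)} \right)} + 47113} = \sqrt{\left(3 - \left(8 - \left(-2 - 1\right)\right)\right)^{2} + 47113} = \sqrt{\left(3 - \left(8 - -3\right)\right)^{2} + 47113} = \sqrt{\left(3 - 11\right)^{2} + 47113} = \sqrt{\left(-8\right)^{2} + 47113} = \sqrt{64 + 47113} = \sqrt{47177}$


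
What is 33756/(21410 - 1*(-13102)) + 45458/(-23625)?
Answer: -9182869/9706500 ≈ -0.94605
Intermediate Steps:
33756/(21410 - 1*(-13102)) + 45458/(-23625) = 33756/(21410 + 13102) + 45458*(-1/23625) = 33756/34512 - 6494/3375 = 33756*(1/34512) - 6494/3375 = 2813/2876 - 6494/3375 = -9182869/9706500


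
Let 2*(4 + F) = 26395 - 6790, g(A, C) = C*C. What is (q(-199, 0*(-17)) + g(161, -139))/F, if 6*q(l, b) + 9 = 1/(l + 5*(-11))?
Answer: 29442917/14932914 ≈ 1.9717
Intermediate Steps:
g(A, C) = C²
q(l, b) = -3/2 + 1/(6*(-55 + l)) (q(l, b) = -3/2 + 1/(6*(l + 5*(-11))) = -3/2 + 1/(6*(l - 55)) = -3/2 + 1/(6*(-55 + l)))
F = 19597/2 (F = -4 + (26395 - 6790)/2 = -4 + (½)*19605 = -4 + 19605/2 = 19597/2 ≈ 9798.5)
(q(-199, 0*(-17)) + g(161, -139))/F = ((496 - 9*(-199))/(6*(-55 - 199)) + (-139)²)/(19597/2) = ((⅙)*(496 + 1791)/(-254) + 19321)*(2/19597) = ((⅙)*(-1/254)*2287 + 19321)*(2/19597) = (-2287/1524 + 19321)*(2/19597) = (29442917/1524)*(2/19597) = 29442917/14932914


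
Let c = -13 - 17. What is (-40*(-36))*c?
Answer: -43200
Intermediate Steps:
c = -30
(-40*(-36))*c = -40*(-36)*(-30) = 1440*(-30) = -43200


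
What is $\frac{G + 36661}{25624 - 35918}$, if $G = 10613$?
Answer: $- \frac{23637}{5147} \approx -4.5924$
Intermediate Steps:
$\frac{G + 36661}{25624 - 35918} = \frac{10613 + 36661}{25624 - 35918} = \frac{47274}{-10294} = 47274 \left(- \frac{1}{10294}\right) = - \frac{23637}{5147}$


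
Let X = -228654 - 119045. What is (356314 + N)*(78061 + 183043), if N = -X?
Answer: 183820610352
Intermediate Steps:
X = -347699
N = 347699 (N = -1*(-347699) = 347699)
(356314 + N)*(78061 + 183043) = (356314 + 347699)*(78061 + 183043) = 704013*261104 = 183820610352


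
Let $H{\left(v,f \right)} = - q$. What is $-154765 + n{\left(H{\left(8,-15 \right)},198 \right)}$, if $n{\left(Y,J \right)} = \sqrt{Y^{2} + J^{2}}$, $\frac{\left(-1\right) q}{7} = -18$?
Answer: $-154765 + 18 \sqrt{170} \approx -1.5453 \cdot 10^{5}$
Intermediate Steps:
$q = 126$ ($q = \left(-7\right) \left(-18\right) = 126$)
$H{\left(v,f \right)} = -126$ ($H{\left(v,f \right)} = \left(-1\right) 126 = -126$)
$n{\left(Y,J \right)} = \sqrt{J^{2} + Y^{2}}$
$-154765 + n{\left(H{\left(8,-15 \right)},198 \right)} = -154765 + \sqrt{198^{2} + \left(-126\right)^{2}} = -154765 + \sqrt{39204 + 15876} = -154765 + \sqrt{55080} = -154765 + 18 \sqrt{170}$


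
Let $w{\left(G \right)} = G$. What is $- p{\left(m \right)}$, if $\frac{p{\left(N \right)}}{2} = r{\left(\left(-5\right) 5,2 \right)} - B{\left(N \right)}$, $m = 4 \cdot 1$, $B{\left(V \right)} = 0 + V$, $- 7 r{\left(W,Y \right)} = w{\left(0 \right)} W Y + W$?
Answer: $\frac{6}{7} \approx 0.85714$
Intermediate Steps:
$r{\left(W,Y \right)} = - \frac{W}{7}$ ($r{\left(W,Y \right)} = - \frac{0 W Y + W}{7} = - \frac{0 Y + W}{7} = - \frac{0 + W}{7} = - \frac{W}{7}$)
$B{\left(V \right)} = V$
$m = 4$
$p{\left(N \right)} = \frac{50}{7} - 2 N$ ($p{\left(N \right)} = 2 \left(- \frac{\left(-5\right) 5}{7} - N\right) = 2 \left(\left(- \frac{1}{7}\right) \left(-25\right) - N\right) = 2 \left(\frac{25}{7} - N\right) = \frac{50}{7} - 2 N$)
$- p{\left(m \right)} = - (\frac{50}{7} - 8) = \left(-1\right) \left(- \frac{6}{7}\right) = \frac{6}{7}$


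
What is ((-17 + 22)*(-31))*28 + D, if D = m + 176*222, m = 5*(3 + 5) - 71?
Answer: 34701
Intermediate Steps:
m = -31 (m = 5*8 - 71 = 40 - 71 = -31)
D = 39041 (D = -31 + 176*222 = -31 + 39072 = 39041)
((-17 + 22)*(-31))*28 + D = ((-17 + 22)*(-31))*28 + 39041 = (5*(-31))*28 + 39041 = -155*28 + 39041 = -4340 + 39041 = 34701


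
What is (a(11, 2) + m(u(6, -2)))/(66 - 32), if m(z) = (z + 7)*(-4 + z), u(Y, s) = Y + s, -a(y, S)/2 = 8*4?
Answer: -32/17 ≈ -1.8824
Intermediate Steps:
a(y, S) = -64 (a(y, S) = -16*4 = -2*32 = -64)
m(z) = (-4 + z)*(7 + z) (m(z) = (7 + z)*(-4 + z) = (-4 + z)*(7 + z))
(a(11, 2) + m(u(6, -2)))/(66 - 32) = (-64 + (-28 + (6 - 2)² + 3*(6 - 2)))/(66 - 32) = (-64 + (-28 + 4² + 3*4))/34 = (-64 + (-28 + 16 + 12))/34 = (-64 + 0)/34 = (1/34)*(-64) = -32/17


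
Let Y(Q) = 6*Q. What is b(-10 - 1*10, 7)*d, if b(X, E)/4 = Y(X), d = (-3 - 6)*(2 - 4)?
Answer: -8640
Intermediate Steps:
d = 18 (d = -9*(-2) = 18)
b(X, E) = 24*X (b(X, E) = 4*(6*X) = 24*X)
b(-10 - 1*10, 7)*d = (24*(-10 - 1*10))*18 = (24*(-10 - 10))*18 = (24*(-20))*18 = -480*18 = -8640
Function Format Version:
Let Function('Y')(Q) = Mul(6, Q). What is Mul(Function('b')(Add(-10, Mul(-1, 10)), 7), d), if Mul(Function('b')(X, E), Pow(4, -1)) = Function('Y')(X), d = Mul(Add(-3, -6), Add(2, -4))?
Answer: -8640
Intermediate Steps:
d = 18 (d = Mul(-9, -2) = 18)
Function('b')(X, E) = Mul(24, X) (Function('b')(X, E) = Mul(4, Mul(6, X)) = Mul(24, X))
Mul(Function('b')(Add(-10, Mul(-1, 10)), 7), d) = Mul(Mul(24, Add(-10, Mul(-1, 10))), 18) = Mul(Mul(24, Add(-10, -10)), 18) = Mul(Mul(24, -20), 18) = Mul(-480, 18) = -8640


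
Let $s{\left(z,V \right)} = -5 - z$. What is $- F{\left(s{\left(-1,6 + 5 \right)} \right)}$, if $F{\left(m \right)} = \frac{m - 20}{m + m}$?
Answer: $-3$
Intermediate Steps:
$F{\left(m \right)} = \frac{-20 + m}{2 m}$ ($F{\left(m \right)} = \frac{m - 20}{2 m} = \left(m - 20\right) \frac{1}{2 m} = \left(-20 + m\right) \frac{1}{2 m} = \frac{-20 + m}{2 m}$)
$- F{\left(s{\left(-1,6 + 5 \right)} \right)} = - \frac{-20 - 4}{2 \left(-5 - -1\right)} = - \frac{-20 + \left(-5 + 1\right)}{2 \left(-5 + 1\right)} = - \frac{-20 - 4}{2 \left(-4\right)} = - \frac{\left(-1\right) \left(-24\right)}{2 \cdot 4} = \left(-1\right) 3 = -3$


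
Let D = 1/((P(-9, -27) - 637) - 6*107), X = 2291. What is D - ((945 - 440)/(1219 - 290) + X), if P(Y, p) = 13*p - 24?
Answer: -3521108905/1536566 ≈ -2291.5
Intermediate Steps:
P(Y, p) = -24 + 13*p
D = -1/1654 (D = 1/(((-24 + 13*(-27)) - 637) - 6*107) = 1/(((-24 - 351) - 637) - 642) = 1/((-375 - 637) - 642) = 1/(-1012 - 642) = 1/(-1654) = -1/1654 ≈ -0.00060460)
D - ((945 - 440)/(1219 - 290) + X) = -1/1654 - ((945 - 440)/(1219 - 290) + 2291) = -1/1654 - (505/929 + 2291) = -1/1654 - 1*2128844/929 = -1/1654 - 2128844/929 = -3521108905/1536566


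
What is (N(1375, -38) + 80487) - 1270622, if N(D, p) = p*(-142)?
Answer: -1184739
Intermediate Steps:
N(D, p) = -142*p
(N(1375, -38) + 80487) - 1270622 = (-142*(-38) + 80487) - 1270622 = (5396 + 80487) - 1270622 = 85883 - 1270622 = -1184739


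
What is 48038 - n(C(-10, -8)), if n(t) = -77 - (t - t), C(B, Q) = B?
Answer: 48115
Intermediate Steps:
n(t) = -77 (n(t) = -77 - 1*0 = -77 + 0 = -77)
48038 - n(C(-10, -8)) = 48038 - 1*(-77) = 48038 + 77 = 48115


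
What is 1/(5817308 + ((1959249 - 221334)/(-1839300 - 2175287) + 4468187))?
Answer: 4014587/41292012777650 ≈ 9.7224e-8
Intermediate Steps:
1/(5817308 + ((1959249 - 221334)/(-1839300 - 2175287) + 4468187)) = 1/(5817308 + (1737915/(-4014587) + 4468187)) = 1/(5817308 + (1737915*(-1/4014587) + 4468187)) = 1/(5817308 + (-1737915/4014587 + 4468187)) = 1/(5817308 + 17937923705854/4014587) = 1/(41292012777650/4014587) = 4014587/41292012777650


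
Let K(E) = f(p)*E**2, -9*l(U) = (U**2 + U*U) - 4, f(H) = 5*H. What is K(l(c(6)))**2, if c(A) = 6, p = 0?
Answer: 0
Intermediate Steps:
l(U) = 4/9 - 2*U**2/9 (l(U) = -((U**2 + U*U) - 4)/9 = -((U**2 + U**2) - 4)/9 = -(2*U**2 - 4)/9 = -(-4 + 2*U**2)/9 = 4/9 - 2*U**2/9)
K(E) = 0 (K(E) = (5*0)*E**2 = 0*E**2 = 0)
K(l(c(6)))**2 = 0**2 = 0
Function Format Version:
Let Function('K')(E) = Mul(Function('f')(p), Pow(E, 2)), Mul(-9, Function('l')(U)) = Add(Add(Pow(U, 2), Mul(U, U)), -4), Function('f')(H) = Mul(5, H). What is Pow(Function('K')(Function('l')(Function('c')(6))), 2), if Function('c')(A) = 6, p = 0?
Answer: 0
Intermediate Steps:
Function('l')(U) = Add(Rational(4, 9), Mul(Rational(-2, 9), Pow(U, 2))) (Function('l')(U) = Mul(Rational(-1, 9), Add(Add(Pow(U, 2), Mul(U, U)), -4)) = Mul(Rational(-1, 9), Add(Add(Pow(U, 2), Pow(U, 2)), -4)) = Mul(Rational(-1, 9), Add(Mul(2, Pow(U, 2)), -4)) = Mul(Rational(-1, 9), Add(-4, Mul(2, Pow(U, 2)))) = Add(Rational(4, 9), Mul(Rational(-2, 9), Pow(U, 2))))
Function('K')(E) = 0 (Function('K')(E) = Mul(Mul(5, 0), Pow(E, 2)) = Mul(0, Pow(E, 2)) = 0)
Pow(Function('K')(Function('l')(Function('c')(6))), 2) = Pow(0, 2) = 0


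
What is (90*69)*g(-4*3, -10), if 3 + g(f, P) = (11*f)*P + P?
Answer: 8116470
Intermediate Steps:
g(f, P) = -3 + P + 11*P*f (g(f, P) = -3 + ((11*f)*P + P) = -3 + (11*P*f + P) = -3 + (P + 11*P*f) = -3 + P + 11*P*f)
(90*69)*g(-4*3, -10) = (90*69)*(-3 - 10 + 11*(-10)*(-4*3)) = 6210*(-3 - 10 + 11*(-10)*(-12)) = 6210*(-3 - 10 + 1320) = 6210*1307 = 8116470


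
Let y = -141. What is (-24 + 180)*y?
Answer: -21996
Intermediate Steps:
(-24 + 180)*y = (-24 + 180)*(-141) = 156*(-141) = -21996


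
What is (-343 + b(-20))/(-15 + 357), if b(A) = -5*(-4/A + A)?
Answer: -122/171 ≈ -0.71345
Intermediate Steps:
b(A) = -5*A + 20/A (b(A) = -5*(A - 4/A) = -5*A + 20/A)
(-343 + b(-20))/(-15 + 357) = (-343 + (-5*(-20) + 20/(-20)))/(-15 + 357) = (-343 + (100 + 20*(-1/20)))/342 = (-343 + (100 - 1))*(1/342) = (-343 + 99)*(1/342) = -244*1/342 = -122/171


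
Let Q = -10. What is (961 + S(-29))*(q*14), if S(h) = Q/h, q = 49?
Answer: 19124994/29 ≈ 6.5948e+5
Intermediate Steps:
S(h) = -10/h
(961 + S(-29))*(q*14) = (961 - 10/(-29))*(49*14) = (961 - 10*(-1/29))*686 = (961 + 10/29)*686 = (27879/29)*686 = 19124994/29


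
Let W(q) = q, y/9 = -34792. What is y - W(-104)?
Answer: -313024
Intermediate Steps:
y = -313128 (y = 9*(-34792) = -313128)
y - W(-104) = -313128 - 1*(-104) = -313128 + 104 = -313024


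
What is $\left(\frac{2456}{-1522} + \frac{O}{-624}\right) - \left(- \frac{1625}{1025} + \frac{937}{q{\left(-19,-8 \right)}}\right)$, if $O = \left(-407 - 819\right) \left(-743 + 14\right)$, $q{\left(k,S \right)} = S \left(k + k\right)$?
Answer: $- \frac{176994999839}{123306352} \approx -1435.4$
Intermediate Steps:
$q{\left(k,S \right)} = 2 S k$ ($q{\left(k,S \right)} = S 2 k = 2 S k$)
$O = 893754$ ($O = \left(-1226\right) \left(-729\right) = 893754$)
$\left(\frac{2456}{-1522} + \frac{O}{-624}\right) - \left(- \frac{1625}{1025} + \frac{937}{q{\left(-19,-8 \right)}}\right) = \left(\frac{2456}{-1522} + \frac{893754}{-624}\right) - \left(- \frac{1625}{1025} + \frac{937}{2 \left(-8\right) \left(-19\right)}\right) = \left(2456 \left(- \frac{1}{1522}\right) + 893754 \left(- \frac{1}{624}\right)\right) - \left(\left(-1625\right) \frac{1}{1025} + \frac{937}{304}\right) = \left(- \frac{1228}{761} - \frac{148959}{104}\right) - \left(- \frac{65}{41} + 937 \cdot \frac{1}{304}\right) = - \frac{113485511}{79144} - \left(- \frac{65}{41} + \frac{937}{304}\right) = - \frac{113485511}{79144} - \frac{18657}{12464} = - \frac{176994999839}{123306352}$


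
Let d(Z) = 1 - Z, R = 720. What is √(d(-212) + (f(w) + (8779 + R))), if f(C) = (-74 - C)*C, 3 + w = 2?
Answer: √9785 ≈ 98.919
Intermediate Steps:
w = -1 (w = -3 + 2 = -1)
f(C) = C*(-74 - C)
√(d(-212) + (f(w) + (8779 + R))) = √((1 - 1*(-212)) + (-1*(-1)*(74 - 1) + (8779 + 720))) = √((1 + 212) + (-1*(-1)*73 + 9499)) = √(213 + (73 + 9499)) = √(213 + 9572) = √9785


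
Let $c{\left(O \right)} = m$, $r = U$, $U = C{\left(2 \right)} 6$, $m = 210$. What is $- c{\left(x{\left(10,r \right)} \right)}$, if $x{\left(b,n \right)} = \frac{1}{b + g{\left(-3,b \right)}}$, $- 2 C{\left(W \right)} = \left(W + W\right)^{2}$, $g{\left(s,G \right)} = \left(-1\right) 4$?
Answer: $-210$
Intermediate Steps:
$g{\left(s,G \right)} = -4$
$C{\left(W \right)} = - 2 W^{2}$ ($C{\left(W \right)} = - \frac{\left(W + W\right)^{2}}{2} = - \frac{\left(2 W\right)^{2}}{2} = - \frac{4 W^{2}}{2} = - 2 W^{2}$)
$U = -48$ ($U = - 2 \cdot 2^{2} \cdot 6 = \left(-2\right) 4 \cdot 6 = \left(-8\right) 6 = -48$)
$r = -48$
$x{\left(b,n \right)} = \frac{1}{-4 + b}$ ($x{\left(b,n \right)} = \frac{1}{b - 4} = \frac{1}{-4 + b}$)
$c{\left(O \right)} = 210$
$- c{\left(x{\left(10,r \right)} \right)} = \left(-1\right) 210 = -210$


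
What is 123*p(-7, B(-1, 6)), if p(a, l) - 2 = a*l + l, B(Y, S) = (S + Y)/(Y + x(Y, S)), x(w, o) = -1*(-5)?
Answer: -1353/2 ≈ -676.50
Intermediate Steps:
x(w, o) = 5
B(Y, S) = (S + Y)/(5 + Y) (B(Y, S) = (S + Y)/(Y + 5) = (S + Y)/(5 + Y))
p(a, l) = 2 + l + a*l (p(a, l) = 2 + (a*l + l) = 2 + (l + a*l) = 2 + l + a*l)
123*p(-7, B(-1, 6)) = 123*(2 + (6 - 1)/(5 - 1) - 7*(6 - 1)/(5 - 1)) = 123*(2 + 5/4 - 7*5/4) = 123*(2 + 5/4 - 35/4) = 123*(-11/2) = -1353/2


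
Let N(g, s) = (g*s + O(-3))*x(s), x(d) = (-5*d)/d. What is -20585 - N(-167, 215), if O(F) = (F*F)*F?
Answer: -200245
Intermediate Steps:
x(d) = -5
O(F) = F**3 (O(F) = F**2*F = F**3)
N(g, s) = 135 - 5*g*s (N(g, s) = (g*s + (-3)**3)*(-5) = (g*s - 27)*(-5) = (-27 + g*s)*(-5) = 135 - 5*g*s)
-20585 - N(-167, 215) = -20585 - (135 - 5*(-167)*215) = -20585 - (135 + 179525) = -20585 - 1*179660 = -20585 - 179660 = -200245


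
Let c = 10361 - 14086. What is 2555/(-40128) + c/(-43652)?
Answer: 9486485/437916864 ≈ 0.021663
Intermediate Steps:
c = -3725
2555/(-40128) + c/(-43652) = 2555/(-40128) - 3725/(-43652) = 2555*(-1/40128) - 3725*(-1/43652) = -2555/40128 + 3725/43652 = 9486485/437916864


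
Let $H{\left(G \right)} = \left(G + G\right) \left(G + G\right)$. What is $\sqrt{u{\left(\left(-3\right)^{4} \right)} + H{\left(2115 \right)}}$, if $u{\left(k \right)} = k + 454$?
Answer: $17 \sqrt{61915} \approx 4230.1$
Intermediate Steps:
$H{\left(G \right)} = 4 G^{2}$ ($H{\left(G \right)} = 2 G 2 G = 4 G^{2}$)
$u{\left(k \right)} = 454 + k$
$\sqrt{u{\left(\left(-3\right)^{4} \right)} + H{\left(2115 \right)}} = \sqrt{\left(454 + \left(-3\right)^{4}\right) + 4 \cdot 2115^{2}} = \sqrt{\left(454 + 81\right) + 4 \cdot 4473225} = \sqrt{535 + 17892900} = \sqrt{17893435} = 17 \sqrt{61915}$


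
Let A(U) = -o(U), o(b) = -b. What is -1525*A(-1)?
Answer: 1525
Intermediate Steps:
A(U) = U (A(U) = -(-1)*U = U)
-1525*A(-1) = -1525*(-1) = 1525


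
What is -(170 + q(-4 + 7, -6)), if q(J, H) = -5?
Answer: -165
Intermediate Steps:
-(170 + q(-4 + 7, -6)) = -(170 - 5) = -1*165 = -165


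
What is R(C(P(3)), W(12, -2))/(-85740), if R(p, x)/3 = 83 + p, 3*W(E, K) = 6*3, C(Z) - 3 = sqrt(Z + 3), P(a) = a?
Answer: -43/14290 - sqrt(6)/28580 ≈ -0.0030948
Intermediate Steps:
C(Z) = 3 + sqrt(3 + Z) (C(Z) = 3 + sqrt(Z + 3) = 3 + sqrt(3 + Z))
W(E, K) = 6 (W(E, K) = (6*3)/3 = (1/3)*18 = 6)
R(p, x) = 249 + 3*p (R(p, x) = 3*(83 + p) = 249 + 3*p)
R(C(P(3)), W(12, -2))/(-85740) = (249 + 3*(3 + sqrt(3 + 3)))/(-85740) = (249 + 3*(3 + sqrt(6)))*(-1/85740) = (249 + (9 + 3*sqrt(6)))*(-1/85740) = (258 + 3*sqrt(6))*(-1/85740) = -43/14290 - sqrt(6)/28580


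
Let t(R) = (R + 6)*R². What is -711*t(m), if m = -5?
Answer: -17775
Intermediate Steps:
t(R) = R²*(6 + R) (t(R) = (6 + R)*R² = R²*(6 + R))
-711*t(m) = -711*(-5)²*(6 - 5) = -17775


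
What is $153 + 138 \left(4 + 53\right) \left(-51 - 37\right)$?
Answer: $-692055$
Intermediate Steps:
$153 + 138 \left(4 + 53\right) \left(-51 - 37\right) = 153 + 138 \cdot 57 \left(-88\right) = 153 + 138 \left(-5016\right) = 153 - 692208 = -692055$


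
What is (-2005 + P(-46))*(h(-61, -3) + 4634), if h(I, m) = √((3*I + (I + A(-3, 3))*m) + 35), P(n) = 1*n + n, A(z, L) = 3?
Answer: -9717498 - 2097*√26 ≈ -9.7282e+6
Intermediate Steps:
P(n) = 2*n (P(n) = n + n = 2*n)
h(I, m) = √(35 + 3*I + m*(3 + I)) (h(I, m) = √((3*I + (I + 3)*m) + 35) = √((3*I + (3 + I)*m) + 35) = √((3*I + m*(3 + I)) + 35) = √(35 + 3*I + m*(3 + I)))
(-2005 + P(-46))*(h(-61, -3) + 4634) = (-2005 + 2*(-46))*(√(35 + 3*(-61) + 3*(-3) - 61*(-3)) + 4634) = (-2005 - 92)*(√(35 - 183 - 9 + 183) + 4634) = -2097*(√26 + 4634) = -2097*(4634 + √26) = -9717498 - 2097*√26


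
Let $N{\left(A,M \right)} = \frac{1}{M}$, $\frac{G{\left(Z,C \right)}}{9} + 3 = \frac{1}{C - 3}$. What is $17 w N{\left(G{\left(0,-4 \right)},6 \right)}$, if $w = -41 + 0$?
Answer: $- \frac{697}{6} \approx -116.17$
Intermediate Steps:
$G{\left(Z,C \right)} = -27 + \frac{9}{-3 + C}$ ($G{\left(Z,C \right)} = -27 + \frac{9}{C - 3} = -27 + \frac{9}{-3 + C}$)
$w = -41$
$17 w N{\left(G{\left(0,-4 \right)},6 \right)} = \frac{17 \left(-41\right)}{6} = \left(-697\right) \frac{1}{6} = - \frac{697}{6}$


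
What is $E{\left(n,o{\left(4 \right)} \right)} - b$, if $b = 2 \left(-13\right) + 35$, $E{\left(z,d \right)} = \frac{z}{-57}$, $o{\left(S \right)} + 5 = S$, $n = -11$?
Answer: $- \frac{502}{57} \approx -8.807$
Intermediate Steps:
$o{\left(S \right)} = -5 + S$
$E{\left(z,d \right)} = - \frac{z}{57}$ ($E{\left(z,d \right)} = z \left(- \frac{1}{57}\right) = - \frac{z}{57}$)
$b = 9$ ($b = -26 + 35 = 9$)
$E{\left(n,o{\left(4 \right)} \right)} - b = \left(- \frac{1}{57}\right) \left(-11\right) - 9 = \frac{11}{57} - 9 = - \frac{502}{57}$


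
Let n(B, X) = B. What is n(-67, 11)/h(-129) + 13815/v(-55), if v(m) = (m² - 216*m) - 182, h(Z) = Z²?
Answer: 228908974/245005443 ≈ 0.93430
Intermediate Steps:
v(m) = -182 + m² - 216*m
n(-67, 11)/h(-129) + 13815/v(-55) = -67/((-129)²) + 13815/(-182 + (-55)² - 216*(-55)) = -67/16641 + 13815/(-182 + 3025 + 11880) = -67*1/16641 + 13815/14723 = -67/16641 + 13815*(1/14723) = -67/16641 + 13815/14723 = 228908974/245005443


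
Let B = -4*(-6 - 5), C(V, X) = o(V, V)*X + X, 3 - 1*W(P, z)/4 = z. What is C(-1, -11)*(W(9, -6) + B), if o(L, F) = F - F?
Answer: -880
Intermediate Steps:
W(P, z) = 12 - 4*z
o(L, F) = 0
C(V, X) = X (C(V, X) = 0*X + X = 0 + X = X)
B = 44 (B = -4*(-11) = 44)
C(-1, -11)*(W(9, -6) + B) = -11*((12 - 4*(-6)) + 44) = -11*((12 + 24) + 44) = -11*(36 + 44) = -11*80 = -880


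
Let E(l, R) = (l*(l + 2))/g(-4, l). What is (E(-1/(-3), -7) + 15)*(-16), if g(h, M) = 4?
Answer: -2188/9 ≈ -243.11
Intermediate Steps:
E(l, R) = l*(2 + l)/4 (E(l, R) = (l*(l + 2))/4 = (l*(2 + l))*(1/4) = l*(2 + l)/4)
(E(-1/(-3), -7) + 15)*(-16) = ((-1/(-3))*(2 - 1/(-3))/4 + 15)*(-16) = ((-1*(-1/3))*(2 - 1*(-1/3))/4 + 15)*(-16) = ((1/4)*(1/3)*(2 + 1/3) + 15)*(-16) = ((1/4)*(1/3)*(7/3) + 15)*(-16) = (7/36 + 15)*(-16) = (547/36)*(-16) = -2188/9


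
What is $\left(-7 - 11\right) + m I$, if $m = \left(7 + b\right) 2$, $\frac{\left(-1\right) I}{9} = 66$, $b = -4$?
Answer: $-3582$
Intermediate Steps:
$I = -594$ ($I = \left(-9\right) 66 = -594$)
$m = 6$ ($m = \left(7 - 4\right) 2 = 3 \cdot 2 = 6$)
$\left(-7 - 11\right) + m I = \left(-7 - 11\right) + 6 \left(-594\right) = -18 - 3564 = -3582$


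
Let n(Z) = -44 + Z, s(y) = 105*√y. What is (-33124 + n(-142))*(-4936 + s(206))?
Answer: 164418160 - 3497550*√206 ≈ 1.1422e+8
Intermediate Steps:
(-33124 + n(-142))*(-4936 + s(206)) = (-33124 + (-44 - 142))*(-4936 + 105*√206) = (-33124 - 186)*(-4936 + 105*√206) = -33310*(-4936 + 105*√206) = 164418160 - 3497550*√206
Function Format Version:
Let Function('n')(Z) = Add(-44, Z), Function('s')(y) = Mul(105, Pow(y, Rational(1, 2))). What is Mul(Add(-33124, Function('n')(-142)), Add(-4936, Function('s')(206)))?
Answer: Add(164418160, Mul(-3497550, Pow(206, Rational(1, 2)))) ≈ 1.1422e+8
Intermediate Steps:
Mul(Add(-33124, Function('n')(-142)), Add(-4936, Function('s')(206))) = Mul(Add(-33124, Add(-44, -142)), Add(-4936, Mul(105, Pow(206, Rational(1, 2))))) = Mul(Add(-33124, -186), Add(-4936, Mul(105, Pow(206, Rational(1, 2))))) = Mul(-33310, Add(-4936, Mul(105, Pow(206, Rational(1, 2))))) = Add(164418160, Mul(-3497550, Pow(206, Rational(1, 2))))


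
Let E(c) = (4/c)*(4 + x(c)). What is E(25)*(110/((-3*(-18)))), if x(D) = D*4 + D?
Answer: 1892/45 ≈ 42.044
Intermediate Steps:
x(D) = 5*D (x(D) = 4*D + D = 5*D)
E(c) = 4*(4 + 5*c)/c (E(c) = (4/c)*(4 + 5*c) = 4*(4 + 5*c)/c)
E(25)*(110/((-3*(-18)))) = (20 + 16/25)*(110/((-3*(-18)))) = (20 + 16*(1/25))*(110/54) = (20 + 16/25)*(110*(1/54)) = (516/25)*(55/27) = 1892/45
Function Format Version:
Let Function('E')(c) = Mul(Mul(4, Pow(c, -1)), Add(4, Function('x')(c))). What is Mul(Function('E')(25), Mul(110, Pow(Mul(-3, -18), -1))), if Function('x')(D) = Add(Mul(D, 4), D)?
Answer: Rational(1892, 45) ≈ 42.044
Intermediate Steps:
Function('x')(D) = Mul(5, D) (Function('x')(D) = Add(Mul(4, D), D) = Mul(5, D))
Function('E')(c) = Mul(4, Pow(c, -1), Add(4, Mul(5, c))) (Function('E')(c) = Mul(Mul(4, Pow(c, -1)), Add(4, Mul(5, c))) = Mul(4, Pow(c, -1), Add(4, Mul(5, c))))
Mul(Function('E')(25), Mul(110, Pow(Mul(-3, -18), -1))) = Mul(Add(20, Mul(16, Pow(25, -1))), Mul(110, Pow(Mul(-3, -18), -1))) = Mul(Add(20, Mul(16, Rational(1, 25))), Mul(110, Pow(54, -1))) = Mul(Add(20, Rational(16, 25)), Mul(110, Rational(1, 54))) = Mul(Rational(516, 25), Rational(55, 27)) = Rational(1892, 45)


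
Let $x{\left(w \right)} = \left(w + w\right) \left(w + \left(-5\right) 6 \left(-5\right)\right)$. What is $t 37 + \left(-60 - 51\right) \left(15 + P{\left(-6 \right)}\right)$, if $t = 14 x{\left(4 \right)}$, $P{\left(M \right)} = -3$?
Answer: $636844$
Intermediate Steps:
$x{\left(w \right)} = 2 w \left(150 + w\right)$ ($x{\left(w \right)} = 2 w \left(w - -150\right) = 2 w \left(w + 150\right) = 2 w \left(150 + w\right)$)
$t = 17248$ ($t = 14 \cdot 2 \cdot 4 \left(150 + 4\right) = 14 \cdot 2 \cdot 4 \cdot 154 = 14 \cdot 1232 = 17248$)
$t 37 + \left(-60 - 51\right) \left(15 + P{\left(-6 \right)}\right) = 17248 \cdot 37 + \left(-60 - 51\right) \left(15 - 3\right) = 638176 - 1332 = 636844$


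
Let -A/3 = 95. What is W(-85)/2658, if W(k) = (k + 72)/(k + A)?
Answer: 13/983460 ≈ 1.3219e-5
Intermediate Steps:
A = -285 (A = -3*95 = -285)
W(k) = (72 + k)/(-285 + k) (W(k) = (k + 72)/(k - 285) = (72 + k)/(-285 + k))
W(-85)/2658 = ((72 - 85)/(-285 - 85))/2658 = (-13/(-370))*(1/2658) = -1/370*(-13)*(1/2658) = (13/370)*(1/2658) = 13/983460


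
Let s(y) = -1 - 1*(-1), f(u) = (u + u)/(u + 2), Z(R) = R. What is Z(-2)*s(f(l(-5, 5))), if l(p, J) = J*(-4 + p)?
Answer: 0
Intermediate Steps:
f(u) = 2*u/(2 + u) (f(u) = (2*u)/(2 + u) = 2*u/(2 + u))
s(y) = 0 (s(y) = -1 + 1 = 0)
Z(-2)*s(f(l(-5, 5))) = -2*0 = 0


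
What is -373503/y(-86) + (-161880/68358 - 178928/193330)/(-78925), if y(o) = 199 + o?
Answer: -32465046719231263999/9822010333491125 ≈ -3305.3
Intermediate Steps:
-373503/y(-86) + (-161880/68358 - 178928/193330)/(-78925) = -373503/(199 - 86) + (-161880/68358 - 178928/193330)/(-78925) = -373503/113 + (-161880*1/68358 - 178928*1/193330)*(-1/78925) = -373503*1/113 + (-26980/11393 - 89464/96665)*(-1/78925) = -373503/113 - 3627285052/1101304345*(-1/78925) = -373503/113 + 3627285052/86920445429125 = -32465046719231263999/9822010333491125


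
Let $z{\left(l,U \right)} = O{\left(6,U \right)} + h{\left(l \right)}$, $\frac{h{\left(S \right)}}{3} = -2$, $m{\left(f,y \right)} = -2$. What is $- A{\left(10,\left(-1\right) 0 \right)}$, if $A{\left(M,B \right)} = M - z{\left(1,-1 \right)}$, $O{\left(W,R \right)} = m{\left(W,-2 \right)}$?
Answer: $-18$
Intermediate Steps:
$O{\left(W,R \right)} = -2$
$h{\left(S \right)} = -6$ ($h{\left(S \right)} = 3 \left(-2\right) = -6$)
$z{\left(l,U \right)} = -8$ ($z{\left(l,U \right)} = -2 - 6 = -8$)
$A{\left(M,B \right)} = 8 + M$ ($A{\left(M,B \right)} = M - -8 = M + 8 = 8 + M$)
$- A{\left(10,\left(-1\right) 0 \right)} = - (8 + 10) = \left(-1\right) 18 = -18$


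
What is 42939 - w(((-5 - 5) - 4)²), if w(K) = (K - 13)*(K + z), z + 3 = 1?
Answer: 7437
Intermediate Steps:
z = -2 (z = -3 + 1 = -2)
w(K) = (-13 + K)*(-2 + K) (w(K) = (K - 13)*(K - 2) = (-13 + K)*(-2 + K))
42939 - w(((-5 - 5) - 4)²) = 42939 - (26 + (((-5 - 5) - 4)²)² - 15*((-5 - 5) - 4)²) = 42939 - (26 + ((-10 - 4)²)² - 15*(-10 - 4)²) = 42939 - (26 + ((-14)²)² - 15*(-14)²) = 42939 - (26 + 196² - 15*196) = 42939 - (26 + 38416 - 2940) = 42939 - 1*35502 = 42939 - 35502 = 7437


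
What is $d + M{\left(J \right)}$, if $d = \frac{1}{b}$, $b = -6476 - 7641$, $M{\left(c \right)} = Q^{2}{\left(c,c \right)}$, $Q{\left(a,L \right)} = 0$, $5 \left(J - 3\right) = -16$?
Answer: $- \frac{1}{14117} \approx -7.0837 \cdot 10^{-5}$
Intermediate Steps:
$J = - \frac{1}{5}$ ($J = 3 + \frac{1}{5} \left(-16\right) = 3 - \frac{16}{5} = - \frac{1}{5} \approx -0.2$)
$M{\left(c \right)} = 0$ ($M{\left(c \right)} = 0^{2} = 0$)
$b = -14117$ ($b = -6476 - 7641 = -14117$)
$d = - \frac{1}{14117}$ ($d = \frac{1}{-14117} = - \frac{1}{14117} \approx -7.0837 \cdot 10^{-5}$)
$d + M{\left(J \right)} = - \frac{1}{14117} + 0 = - \frac{1}{14117}$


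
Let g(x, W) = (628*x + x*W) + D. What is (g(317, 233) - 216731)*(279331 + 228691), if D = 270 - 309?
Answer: 28534071674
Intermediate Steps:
D = -39
g(x, W) = -39 + 628*x + W*x (g(x, W) = (628*x + x*W) - 39 = (628*x + W*x) - 39 = -39 + 628*x + W*x)
(g(317, 233) - 216731)*(279331 + 228691) = ((-39 + 628*317 + 233*317) - 216731)*(279331 + 228691) = ((-39 + 199076 + 73861) - 216731)*508022 = (272898 - 216731)*508022 = 56167*508022 = 28534071674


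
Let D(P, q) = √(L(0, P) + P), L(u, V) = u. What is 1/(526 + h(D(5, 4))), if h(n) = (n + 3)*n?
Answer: 59/31324 - √5/93972 ≈ 0.0018597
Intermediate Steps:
D(P, q) = √P (D(P, q) = √(0 + P) = √P)
h(n) = n*(3 + n) (h(n) = (3 + n)*n = n*(3 + n))
1/(526 + h(D(5, 4))) = 1/(526 + √5*(3 + √5))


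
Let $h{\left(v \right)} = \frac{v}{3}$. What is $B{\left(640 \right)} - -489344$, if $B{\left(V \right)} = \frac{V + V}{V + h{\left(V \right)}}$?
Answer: $\frac{978691}{2} \approx 4.8935 \cdot 10^{5}$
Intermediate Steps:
$h{\left(v \right)} = \frac{v}{3}$ ($h{\left(v \right)} = v \frac{1}{3} = \frac{v}{3}$)
$B{\left(V \right)} = \frac{3}{2}$ ($B{\left(V \right)} = \frac{V + V}{V + \frac{V}{3}} = \frac{2 V}{\frac{4}{3} V} = 2 V \frac{3}{4 V} = \frac{3}{2}$)
$B{\left(640 \right)} - -489344 = \frac{3}{2} - -489344 = \frac{3}{2} + 489344 = \frac{978691}{2}$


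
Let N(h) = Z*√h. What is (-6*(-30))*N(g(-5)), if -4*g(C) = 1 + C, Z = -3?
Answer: -540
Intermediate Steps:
g(C) = -¼ - C/4 (g(C) = -(1 + C)/4 = -¼ - C/4)
N(h) = -3*√h
(-6*(-30))*N(g(-5)) = (-6*(-30))*(-3*√(-¼ - ¼*(-5))) = 180*(-3*√(-¼ + 5/4)) = 180*(-3*√1) = 180*(-3*1) = 180*(-3) = -540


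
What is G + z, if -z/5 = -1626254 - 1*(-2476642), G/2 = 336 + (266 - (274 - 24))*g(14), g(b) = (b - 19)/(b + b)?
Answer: -29758916/7 ≈ -4.2513e+6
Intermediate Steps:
g(b) = (-19 + b)/(2*b) (g(b) = (-19 + b)/((2*b)) = (-19 + b)*(1/(2*b)) = (-19 + b)/(2*b))
G = 4664/7 (G = 2*(336 + (266 - (274 - 24))*((½)*(-19 + 14)/14)) = 2*(336 + (266 - 1*250)*((½)*(1/14)*(-5))) = 2*(336 + (266 - 250)*(-5/28)) = 2*(336 + 16*(-5/28)) = 2*(336 - 20/7) = 2*(2332/7) = 4664/7 ≈ 666.29)
z = -4251940 (z = -5*(-1626254 - 1*(-2476642)) = -5*(-1626254 + 2476642) = -5*850388 = -4251940)
G + z = 4664/7 - 4251940 = -29758916/7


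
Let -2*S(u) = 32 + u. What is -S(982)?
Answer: 507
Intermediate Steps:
S(u) = -16 - u/2 (S(u) = -(32 + u)/2 = -16 - u/2)
-S(982) = -(-16 - ½*982) = -(-16 - 491) = -1*(-507) = 507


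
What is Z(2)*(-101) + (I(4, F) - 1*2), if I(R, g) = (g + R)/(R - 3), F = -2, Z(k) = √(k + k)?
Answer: -202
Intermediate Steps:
Z(k) = √2*√k (Z(k) = √(2*k) = √2*√k)
I(R, g) = (R + g)/(-3 + R)
Z(2)*(-101) + (I(4, F) - 1*2) = (√2*√2)*(-101) + ((4 - 2)/(-3 + 4) - 1*2) = 2*(-101) + (2/1 - 2) = -202 + (1*2 - 2) = -202 + (2 - 2) = -202 + 0 = -202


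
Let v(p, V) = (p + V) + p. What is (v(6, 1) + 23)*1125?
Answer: 40500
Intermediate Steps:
v(p, V) = V + 2*p (v(p, V) = (V + p) + p = V + 2*p)
(v(6, 1) + 23)*1125 = ((1 + 2*6) + 23)*1125 = ((1 + 12) + 23)*1125 = (13 + 23)*1125 = 36*1125 = 40500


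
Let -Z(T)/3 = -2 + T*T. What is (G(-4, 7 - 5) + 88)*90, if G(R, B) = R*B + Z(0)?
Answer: 7740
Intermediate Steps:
Z(T) = 6 - 3*T² (Z(T) = -3*(-2 + T*T) = -3*(-2 + T²) = 6 - 3*T²)
G(R, B) = 6 + B*R (G(R, B) = R*B + (6 - 3*0²) = B*R + (6 - 3*0) = B*R + (6 + 0) = B*R + 6 = 6 + B*R)
(G(-4, 7 - 5) + 88)*90 = ((6 + (7 - 5)*(-4)) + 88)*90 = ((6 + 2*(-4)) + 88)*90 = ((6 - 8) + 88)*90 = (-2 + 88)*90 = 86*90 = 7740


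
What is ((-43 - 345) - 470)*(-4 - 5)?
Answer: 7722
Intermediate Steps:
((-43 - 345) - 470)*(-4 - 5) = (-388 - 470)*(-9) = -858*(-9) = 7722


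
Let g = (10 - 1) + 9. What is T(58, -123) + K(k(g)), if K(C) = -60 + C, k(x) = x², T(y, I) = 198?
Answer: 462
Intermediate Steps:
g = 18 (g = 9 + 9 = 18)
T(58, -123) + K(k(g)) = 198 + (-60 + 18²) = 198 + (-60 + 324) = 198 + 264 = 462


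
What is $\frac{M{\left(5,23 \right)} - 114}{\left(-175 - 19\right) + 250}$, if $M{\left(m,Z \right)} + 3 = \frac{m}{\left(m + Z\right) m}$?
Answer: $- \frac{3275}{1568} \approx -2.0886$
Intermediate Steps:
$M{\left(m,Z \right)} = -3 + \frac{1}{Z + m}$ ($M{\left(m,Z \right)} = -3 + \frac{m}{\left(m + Z\right) m} = -3 + \frac{m}{\left(Z + m\right) m} = -3 + \frac{m}{m \left(Z + m\right)} = -3 + m \frac{1}{m \left(Z + m\right)} = -3 + \frac{1}{Z + m}$)
$\frac{M{\left(5,23 \right)} - 114}{\left(-175 - 19\right) + 250} = \frac{\frac{1 - 69 - 15}{23 + 5} - 114}{\left(-175 - 19\right) + 250} = \frac{\frac{1 - 69 - 15}{28} - 114}{\left(-175 - 19\right) + 250} = \frac{\frac{1}{28} \left(-83\right) - 114}{-194 + 250} = \frac{- \frac{83}{28} - 114}{56} = \left(- \frac{3275}{28}\right) \frac{1}{56} = - \frac{3275}{1568}$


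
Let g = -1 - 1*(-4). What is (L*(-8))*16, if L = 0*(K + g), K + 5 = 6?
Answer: 0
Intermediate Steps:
g = 3 (g = -1 + 4 = 3)
K = 1 (K = -5 + 6 = 1)
L = 0 (L = 0*(1 + 3) = 0*4 = 0)
(L*(-8))*16 = (0*(-8))*16 = 0*16 = 0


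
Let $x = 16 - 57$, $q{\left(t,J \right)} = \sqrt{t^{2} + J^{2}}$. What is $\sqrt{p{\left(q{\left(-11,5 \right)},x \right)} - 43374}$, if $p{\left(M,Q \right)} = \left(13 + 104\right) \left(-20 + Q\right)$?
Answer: $i \sqrt{50511} \approx 224.75 i$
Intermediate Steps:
$q{\left(t,J \right)} = \sqrt{J^{2} + t^{2}}$
$x = -41$
$p{\left(M,Q \right)} = -2340 + 117 Q$ ($p{\left(M,Q \right)} = 117 \left(-20 + Q\right) = -2340 + 117 Q$)
$\sqrt{p{\left(q{\left(-11,5 \right)},x \right)} - 43374} = \sqrt{\left(-2340 + 117 \left(-41\right)\right) - 43374} = \sqrt{\left(-2340 - 4797\right) - 43374} = \sqrt{-7137 - 43374} = \sqrt{-50511} = i \sqrt{50511}$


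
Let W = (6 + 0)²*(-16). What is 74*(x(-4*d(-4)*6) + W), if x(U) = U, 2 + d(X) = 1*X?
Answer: -31968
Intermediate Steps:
d(X) = -2 + X (d(X) = -2 + 1*X = -2 + X)
W = -576 (W = 6²*(-16) = 36*(-16) = -576)
74*(x(-4*d(-4)*6) + W) = 74*(-4*(-2 - 4)*6 - 576) = 74*(-4*(-6)*6 - 576) = 74*(24*6 - 576) = 74*(144 - 576) = 74*(-432) = -31968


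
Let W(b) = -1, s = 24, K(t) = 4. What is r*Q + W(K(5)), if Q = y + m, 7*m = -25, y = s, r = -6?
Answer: -865/7 ≈ -123.57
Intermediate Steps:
y = 24
m = -25/7 (m = (⅐)*(-25) = -25/7 ≈ -3.5714)
Q = 143/7 (Q = 24 - 25/7 = 143/7 ≈ 20.429)
r*Q + W(K(5)) = -6*143/7 - 1 = -858/7 - 1 = -865/7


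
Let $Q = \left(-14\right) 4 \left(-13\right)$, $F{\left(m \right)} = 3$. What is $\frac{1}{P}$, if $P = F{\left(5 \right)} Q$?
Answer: $\frac{1}{2184} \approx 0.00045788$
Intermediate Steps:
$Q = 728$ ($Q = \left(-56\right) \left(-13\right) = 728$)
$P = 2184$ ($P = 3 \cdot 728 = 2184$)
$\frac{1}{P} = \frac{1}{2184}$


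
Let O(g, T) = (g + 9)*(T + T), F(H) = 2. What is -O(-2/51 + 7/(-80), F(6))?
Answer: -36203/1020 ≈ -35.493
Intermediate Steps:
O(g, T) = 2*T*(9 + g) (O(g, T) = (9 + g)*(2*T) = 2*T*(9 + g))
-O(-2/51 + 7/(-80), F(6)) = -2*2*(9 + (-2/51 + 7/(-80))) = -2*2*(9 + (-2*1/51 + 7*(-1/80))) = -2*2*(9 + (-2/51 - 7/80)) = -2*2*(9 - 517/4080) = -2*2*36203/4080 = -1*36203/1020 = -36203/1020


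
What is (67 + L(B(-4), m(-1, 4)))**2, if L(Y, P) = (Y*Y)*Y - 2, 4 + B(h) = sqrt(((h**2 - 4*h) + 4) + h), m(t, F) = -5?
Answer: 351489 - 245120*sqrt(2) ≈ 4837.0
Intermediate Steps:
B(h) = -4 + sqrt(4 + h**2 - 3*h) (B(h) = -4 + sqrt(((h**2 - 4*h) + 4) + h) = -4 + sqrt((4 + h**2 - 4*h) + h) = -4 + sqrt(4 + h**2 - 3*h))
L(Y, P) = -2 + Y**3 (L(Y, P) = Y**2*Y - 2 = Y**3 - 2 = -2 + Y**3)
(67 + L(B(-4), m(-1, 4)))**2 = (67 + (-2 + (-4 + sqrt(4 + (-4)**2 - 3*(-4)))**3))**2 = (67 + (-2 + (-4 + sqrt(4 + 16 + 12))**3))**2 = (67 + (-2 + (-4 + sqrt(32))**3))**2 = (67 + (-2 + (-4 + 4*sqrt(2))**3))**2 = (65 + (-4 + 4*sqrt(2))**3)**2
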